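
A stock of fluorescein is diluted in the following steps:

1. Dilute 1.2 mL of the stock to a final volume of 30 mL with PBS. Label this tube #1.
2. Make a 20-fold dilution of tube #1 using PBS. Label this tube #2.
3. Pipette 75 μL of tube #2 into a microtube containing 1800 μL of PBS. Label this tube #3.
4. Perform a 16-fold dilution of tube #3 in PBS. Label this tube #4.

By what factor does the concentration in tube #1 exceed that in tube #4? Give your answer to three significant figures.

8.00 × 10^3

Step 1: 1.2 mL brought to 30 mL → factor 30/1.2 = 25
Step 2: 20-fold → factor 20
Step 3: 75 μL + 1800 μL = 1875 μL total → factor 1875/75 = 25
Step 4: 16-fold → factor 16
Dilution factor to tube #1 = 25; to tube #4 = 2 × 10^5
[tube #1]/[tube #4] = (factor to tube #4)/(factor to tube #1) = 2 × 10^5/25 = 8.00 × 10^3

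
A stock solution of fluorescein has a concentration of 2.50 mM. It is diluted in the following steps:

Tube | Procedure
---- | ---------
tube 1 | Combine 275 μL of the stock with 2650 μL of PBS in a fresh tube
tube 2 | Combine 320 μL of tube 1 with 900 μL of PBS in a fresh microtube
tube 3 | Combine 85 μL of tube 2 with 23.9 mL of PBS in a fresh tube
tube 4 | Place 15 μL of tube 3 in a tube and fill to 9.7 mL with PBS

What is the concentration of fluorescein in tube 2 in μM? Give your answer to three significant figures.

61.7 μM

Step 1: 275 μL + 2650 μL = 2925 μL total → factor 2925/275 = 10.636
Step 2: 320 μL + 900 μL = 1220 μL total → factor 1220/320 = 3.8125
Dilution factor through tube 2 = 10.636 × 3.8125 = 40.551
[tube 2] = 2.50 mM / 40.551 = 0.06165 mM = 61.7 μM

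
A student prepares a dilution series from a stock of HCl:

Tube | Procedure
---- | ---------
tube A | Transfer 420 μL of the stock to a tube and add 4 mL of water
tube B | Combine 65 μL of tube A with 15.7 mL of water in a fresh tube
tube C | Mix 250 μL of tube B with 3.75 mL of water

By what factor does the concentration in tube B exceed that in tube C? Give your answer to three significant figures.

16.0

Step 1: 420 μL + 4 mL = 4420 μL total → factor 4420/420 = 10.524
Step 2: 65 μL + 15.7 mL = 15765 μL total → factor 15765/65 = 242.54
Step 3: 250 μL + 3.75 mL = 4000 μL total → factor 4000/250 = 16
Dilution factor to tube B = 2552.4; to tube C = 40839
[tube B]/[tube C] = (factor to tube C)/(factor to tube B) = 40839/2552.4 = 16.0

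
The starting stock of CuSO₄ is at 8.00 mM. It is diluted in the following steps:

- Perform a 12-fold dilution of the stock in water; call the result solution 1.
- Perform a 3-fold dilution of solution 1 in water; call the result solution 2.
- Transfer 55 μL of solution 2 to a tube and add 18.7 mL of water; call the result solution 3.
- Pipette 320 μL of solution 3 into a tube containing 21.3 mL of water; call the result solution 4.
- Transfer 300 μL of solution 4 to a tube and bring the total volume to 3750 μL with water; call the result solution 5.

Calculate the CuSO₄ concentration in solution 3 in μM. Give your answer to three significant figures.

Step 1: 12-fold → factor 12
Step 2: 3-fold → factor 3
Step 3: 55 μL + 18.7 mL = 18755 μL total → factor 18755/55 = 341
Dilution factor through solution 3 = 12 × 3 × 341 = 12276
[solution 3] = 8.00 mM / 12276 = 0.0006517 mM = 0.652 μM

0.652 μM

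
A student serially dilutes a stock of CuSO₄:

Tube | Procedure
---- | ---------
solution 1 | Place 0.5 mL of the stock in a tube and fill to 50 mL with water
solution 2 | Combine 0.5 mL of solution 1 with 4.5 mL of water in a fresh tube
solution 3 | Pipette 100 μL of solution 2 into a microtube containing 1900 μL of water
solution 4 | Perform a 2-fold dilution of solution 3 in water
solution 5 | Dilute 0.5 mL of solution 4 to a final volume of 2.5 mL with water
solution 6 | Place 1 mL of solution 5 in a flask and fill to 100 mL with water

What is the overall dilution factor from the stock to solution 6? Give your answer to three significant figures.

2.00 × 10^7

Step 1: 0.5 mL brought to 50 mL → factor 50/0.5 = 100
Step 2: 0.5 mL + 4.5 mL = 5 mL total → factor 5/0.5 = 10
Step 3: 100 μL + 1900 μL = 2000 μL total → factor 2000/100 = 20
Step 4: 2-fold → factor 2
Step 5: 0.5 mL brought to 2.5 mL → factor 2.5/0.5 = 5
Step 6: 1 mL brought to 100 mL → factor 100/1 = 100
Overall dilution factor = 100 × 10 × 20 × 2 × 5 × 100 = 2 × 10^7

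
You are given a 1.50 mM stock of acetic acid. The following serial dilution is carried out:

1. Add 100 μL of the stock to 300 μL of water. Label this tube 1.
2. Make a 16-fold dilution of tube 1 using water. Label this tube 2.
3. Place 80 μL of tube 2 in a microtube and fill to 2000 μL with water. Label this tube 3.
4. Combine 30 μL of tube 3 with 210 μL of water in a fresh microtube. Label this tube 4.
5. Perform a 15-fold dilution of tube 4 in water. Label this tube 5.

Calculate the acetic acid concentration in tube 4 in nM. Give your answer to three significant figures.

117 nM

Step 1: 100 μL + 300 μL = 400 μL total → factor 400/100 = 4
Step 2: 16-fold → factor 16
Step 3: 80 μL brought to 2000 μL → factor 2000/80 = 25
Step 4: 30 μL + 210 μL = 240 μL total → factor 240/30 = 8
Dilution factor through tube 4 = 4 × 16 × 25 × 8 = 12800
[tube 4] = 1.50 mM / 12800 = 0.0001172 mM = 117 nM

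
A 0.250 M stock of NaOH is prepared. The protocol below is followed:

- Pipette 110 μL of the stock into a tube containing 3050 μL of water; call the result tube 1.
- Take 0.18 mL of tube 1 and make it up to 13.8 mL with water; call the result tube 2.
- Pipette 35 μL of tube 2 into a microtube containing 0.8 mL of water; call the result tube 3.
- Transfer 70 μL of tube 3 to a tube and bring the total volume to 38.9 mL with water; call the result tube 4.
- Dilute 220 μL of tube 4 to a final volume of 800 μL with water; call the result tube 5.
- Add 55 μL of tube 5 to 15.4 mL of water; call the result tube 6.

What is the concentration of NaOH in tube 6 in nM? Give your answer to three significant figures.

0.00838 nM

Step 1: 110 μL + 3050 μL = 3160 μL total → factor 3160/110 = 28.727
Step 2: 0.18 mL brought to 13.8 mL → factor 13.8/0.18 = 76.667
Step 3: 35 μL + 0.8 mL = 835 μL total → factor 835/35 = 23.857
Step 4: 70 μL brought to 38.9 mL → factor 38900/70 = 555.71
Step 5: 220 μL brought to 800 μL → factor 800/220 = 3.6364
Step 6: 55 μL + 15.4 mL = 15455 μL total → factor 15455/55 = 281
Overall dilution factor = 28.727 × 76.667 × 23.857 × 555.71 × 3.6364 × 281 = 2.9836 × 10^10
Final = 0.250 M / 2.9836 × 10^10 = 8.379 × 10^-12 M = 0.00838 nM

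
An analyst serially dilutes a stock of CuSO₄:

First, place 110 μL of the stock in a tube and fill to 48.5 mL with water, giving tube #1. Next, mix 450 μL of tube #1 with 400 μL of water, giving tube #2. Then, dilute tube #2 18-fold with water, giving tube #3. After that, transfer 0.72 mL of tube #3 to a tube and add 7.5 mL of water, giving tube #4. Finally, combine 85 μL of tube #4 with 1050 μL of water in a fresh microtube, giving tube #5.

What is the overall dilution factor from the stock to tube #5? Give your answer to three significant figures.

Step 1: 110 μL brought to 48.5 mL → factor 48500/110 = 440.91
Step 2: 450 μL + 400 μL = 850 μL total → factor 850/450 = 1.8889
Step 3: 18-fold → factor 18
Step 4: 0.72 mL + 7.5 mL = 8.22 mL total → factor 8.22/0.72 = 11.417
Step 5: 85 μL + 1050 μL = 1135 μL total → factor 1135/85 = 13.353
Overall dilution factor = 440.91 × 1.8889 × 18 × 11.417 × 13.353 = 2.2853 × 10^6

2.29 × 10^6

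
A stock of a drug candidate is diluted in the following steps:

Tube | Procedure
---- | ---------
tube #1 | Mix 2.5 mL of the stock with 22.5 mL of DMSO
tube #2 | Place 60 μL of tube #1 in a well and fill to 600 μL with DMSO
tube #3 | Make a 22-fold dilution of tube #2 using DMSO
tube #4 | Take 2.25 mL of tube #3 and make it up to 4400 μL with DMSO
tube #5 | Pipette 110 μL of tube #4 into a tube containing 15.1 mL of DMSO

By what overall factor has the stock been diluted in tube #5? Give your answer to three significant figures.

5.95 × 10^5

Step 1: 2.5 mL + 22.5 mL = 25 mL total → factor 25/2.5 = 10
Step 2: 60 μL brought to 600 μL → factor 600/60 = 10
Step 3: 22-fold → factor 22
Step 4: 2.25 mL brought to 4400 μL → factor 4.4/2.25 = 1.9556
Step 5: 110 μL + 15.1 mL = 15210 μL total → factor 15210/110 = 138.27
Overall dilution factor = 10 × 10 × 22 × 1.9556 × 138.27 = 5.9488 × 10^5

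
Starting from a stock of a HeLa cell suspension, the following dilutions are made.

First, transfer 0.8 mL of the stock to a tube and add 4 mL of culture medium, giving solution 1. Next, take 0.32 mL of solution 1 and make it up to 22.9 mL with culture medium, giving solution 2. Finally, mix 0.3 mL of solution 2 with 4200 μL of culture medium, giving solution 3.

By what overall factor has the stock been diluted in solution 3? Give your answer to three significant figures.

6.44 × 10^3

Step 1: 0.8 mL + 4 mL = 4.8 mL total → factor 4.8/0.8 = 6
Step 2: 0.32 mL brought to 22.9 mL → factor 22.9/0.32 = 71.562
Step 3: 0.3 mL + 4200 μL = 4.5 mL total → factor 4.5/0.3 = 15
Overall dilution factor = 6 × 71.562 × 15 = 6440.6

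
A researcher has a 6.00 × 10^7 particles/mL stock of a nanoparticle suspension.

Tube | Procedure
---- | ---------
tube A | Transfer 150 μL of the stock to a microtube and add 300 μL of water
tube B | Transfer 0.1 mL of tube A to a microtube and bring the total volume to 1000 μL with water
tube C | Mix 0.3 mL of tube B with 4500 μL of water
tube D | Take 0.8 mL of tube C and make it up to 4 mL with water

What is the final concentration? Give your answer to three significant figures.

2.50 × 10^4 particles/mL

Step 1: 150 μL + 300 μL = 450 μL total → factor 450/150 = 3
Step 2: 0.1 mL brought to 1000 μL → factor 1/0.1 = 10
Step 3: 0.3 mL + 4500 μL = 4.8 mL total → factor 4.8/0.3 = 16
Step 4: 0.8 mL brought to 4 mL → factor 4/0.8 = 5
Overall dilution factor = 3 × 10 × 16 × 5 = 2400
Final = 6.00 × 10^7 particles/mL / 2400 = 2.50 × 10^4 particles/mL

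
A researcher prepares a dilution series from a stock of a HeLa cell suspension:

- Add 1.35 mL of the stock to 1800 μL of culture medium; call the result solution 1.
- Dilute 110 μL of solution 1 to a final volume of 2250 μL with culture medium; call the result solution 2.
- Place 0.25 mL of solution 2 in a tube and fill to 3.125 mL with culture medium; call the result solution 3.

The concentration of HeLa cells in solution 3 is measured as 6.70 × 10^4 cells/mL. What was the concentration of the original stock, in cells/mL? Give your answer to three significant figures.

4.00 × 10^7 cells/mL

Step 1: 1.35 mL + 1800 μL = 3.15 mL total → factor 3.15/1.35 = 2.3333
Step 2: 110 μL brought to 2250 μL → factor 2250/110 = 20.455
Step 3: 0.25 mL brought to 3.125 mL → factor 3.125/0.25 = 12.5
Overall dilution factor = 2.3333 × 20.455 × 12.5 = 596.59
Stock = 6.70 × 10^4 cells/mL × 596.59 = 4.00 × 10^7 cells/mL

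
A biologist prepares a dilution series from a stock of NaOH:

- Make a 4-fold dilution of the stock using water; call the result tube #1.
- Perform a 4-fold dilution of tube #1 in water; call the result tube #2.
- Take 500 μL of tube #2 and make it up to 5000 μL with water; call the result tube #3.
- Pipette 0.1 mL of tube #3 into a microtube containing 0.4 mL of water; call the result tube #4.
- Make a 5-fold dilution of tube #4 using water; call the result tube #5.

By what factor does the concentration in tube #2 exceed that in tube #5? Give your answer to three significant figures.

Step 1: 4-fold → factor 4
Step 2: 4-fold → factor 4
Step 3: 500 μL brought to 5000 μL → factor 5000/500 = 10
Step 4: 0.1 mL + 0.4 mL = 0.5 mL total → factor 0.5/0.1 = 5
Step 5: 5-fold → factor 5
Dilution factor to tube #2 = 16; to tube #5 = 4000
[tube #2]/[tube #5] = (factor to tube #5)/(factor to tube #2) = 4000/16 = 250

250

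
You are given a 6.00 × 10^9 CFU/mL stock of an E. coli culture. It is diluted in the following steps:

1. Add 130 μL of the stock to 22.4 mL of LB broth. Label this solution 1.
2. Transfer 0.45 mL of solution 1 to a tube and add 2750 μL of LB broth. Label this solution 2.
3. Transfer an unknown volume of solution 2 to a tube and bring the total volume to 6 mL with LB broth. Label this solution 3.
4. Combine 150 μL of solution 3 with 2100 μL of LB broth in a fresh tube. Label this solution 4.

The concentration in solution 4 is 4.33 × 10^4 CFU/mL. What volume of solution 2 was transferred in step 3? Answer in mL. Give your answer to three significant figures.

0.800 mL

Step 1: 130 μL + 22.4 mL = 22530 μL total → factor 22530/130 = 173.31
Step 2: 0.45 mL + 2750 μL = 3.2 mL total → factor 3.2/0.45 = 7.1111
Step 3: v brought to 6 mL → factor = 6 mL/v
Step 4: 150 μL + 2100 μL = 2250 μL total → factor 2250/150 = 15
Product of known-step factors = 18486
Overall factor = 6.00 × 10^9 CFU/mL / (4.33 × 10^4 CFU/mL) = 1.3857 × 10^5
Step-3 factor = 1.3857 × 10^5 / 18486 = 7.4958
v = 6 mL / 7.4958 = 0.800 mL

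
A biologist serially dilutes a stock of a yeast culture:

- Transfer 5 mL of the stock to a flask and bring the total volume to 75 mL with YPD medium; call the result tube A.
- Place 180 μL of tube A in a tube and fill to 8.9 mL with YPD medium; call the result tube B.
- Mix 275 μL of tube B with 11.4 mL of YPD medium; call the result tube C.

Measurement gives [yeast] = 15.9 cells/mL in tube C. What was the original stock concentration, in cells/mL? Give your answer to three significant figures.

5.01 × 10^5 cells/mL

Step 1: 5 mL brought to 75 mL → factor 75/5 = 15
Step 2: 180 μL brought to 8.9 mL → factor 8900/180 = 49.444
Step 3: 275 μL + 11.4 mL = 11675 μL total → factor 11675/275 = 42.455
Overall dilution factor = 15 × 49.444 × 42.455 = 31487
Stock = 15.9 cells/mL × 31487 = 5.01 × 10^5 cells/mL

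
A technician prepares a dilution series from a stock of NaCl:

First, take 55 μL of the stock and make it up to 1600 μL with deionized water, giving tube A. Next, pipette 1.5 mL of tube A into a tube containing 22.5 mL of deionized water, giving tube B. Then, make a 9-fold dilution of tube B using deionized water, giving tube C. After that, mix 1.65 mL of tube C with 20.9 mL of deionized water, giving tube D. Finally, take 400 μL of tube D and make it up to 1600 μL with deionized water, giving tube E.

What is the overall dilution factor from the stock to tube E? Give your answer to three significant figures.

2.29 × 10^5

Step 1: 55 μL brought to 1600 μL → factor 1600/55 = 29.091
Step 2: 1.5 mL + 22.5 mL = 24 mL total → factor 24/1.5 = 16
Step 3: 9-fold → factor 9
Step 4: 1.65 mL + 20.9 mL = 22.55 mL total → factor 22.55/1.65 = 13.667
Step 5: 400 μL brought to 1600 μL → factor 1600/400 = 4
Overall dilution factor = 29.091 × 16 × 9 × 13.667 × 4 = 2.29 × 10^5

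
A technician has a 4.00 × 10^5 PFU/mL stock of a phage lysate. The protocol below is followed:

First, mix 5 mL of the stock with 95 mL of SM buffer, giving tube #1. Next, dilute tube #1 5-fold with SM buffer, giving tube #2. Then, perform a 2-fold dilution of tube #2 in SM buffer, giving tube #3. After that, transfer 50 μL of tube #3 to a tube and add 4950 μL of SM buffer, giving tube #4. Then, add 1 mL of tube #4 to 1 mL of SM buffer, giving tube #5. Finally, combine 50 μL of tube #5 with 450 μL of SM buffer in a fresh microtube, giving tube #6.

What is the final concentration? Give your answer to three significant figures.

1.00 PFU/mL

Step 1: 5 mL + 95 mL = 100 mL total → factor 100/5 = 20
Step 2: 5-fold → factor 5
Step 3: 2-fold → factor 2
Step 4: 50 μL + 4950 μL = 5000 μL total → factor 5000/50 = 100
Step 5: 1 mL + 1 mL = 2 mL total → factor 2/1 = 2
Step 6: 50 μL + 450 μL = 500 μL total → factor 500/50 = 10
Overall dilution factor = 20 × 5 × 2 × 100 × 2 × 10 = 4 × 10^5
Final = 4.00 × 10^5 PFU/mL / 4 × 10^5 = 1.00 PFU/mL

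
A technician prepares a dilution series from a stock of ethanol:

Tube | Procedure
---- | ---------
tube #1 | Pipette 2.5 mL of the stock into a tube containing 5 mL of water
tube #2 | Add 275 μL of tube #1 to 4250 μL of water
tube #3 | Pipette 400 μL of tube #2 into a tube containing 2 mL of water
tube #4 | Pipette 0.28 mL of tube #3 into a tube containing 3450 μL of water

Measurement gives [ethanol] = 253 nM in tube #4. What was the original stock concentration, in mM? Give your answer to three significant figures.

0.998 mM

Step 1: 2.5 mL + 5 mL = 7.5 mL total → factor 7.5/2.5 = 3
Step 2: 275 μL + 4250 μL = 4525 μL total → factor 4525/275 = 16.455
Step 3: 400 μL + 2 mL = 2400 μL total → factor 2400/400 = 6
Step 4: 0.28 mL + 3450 μL = 3.73 mL total → factor 3.73/0.28 = 13.321
Overall dilution factor = 3 × 16.455 × 6 × 13.321 = 3945.6
Stock = 253 nM × 3945.6 = 9.982 × 10^5 nM = 0.998 mM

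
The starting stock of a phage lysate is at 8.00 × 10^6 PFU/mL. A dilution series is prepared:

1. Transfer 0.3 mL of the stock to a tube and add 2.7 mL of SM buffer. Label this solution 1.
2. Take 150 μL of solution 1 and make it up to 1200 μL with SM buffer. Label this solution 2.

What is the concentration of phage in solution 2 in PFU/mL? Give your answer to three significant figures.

1.00 × 10^5 PFU/mL

Step 1: 0.3 mL + 2.7 mL = 3 mL total → factor 3/0.3 = 10
Step 2: 150 μL brought to 1200 μL → factor 1200/150 = 8
Overall dilution factor = 10 × 8 = 80
Final = 8.00 × 10^6 PFU/mL / 80 = 1.00 × 10^5 PFU/mL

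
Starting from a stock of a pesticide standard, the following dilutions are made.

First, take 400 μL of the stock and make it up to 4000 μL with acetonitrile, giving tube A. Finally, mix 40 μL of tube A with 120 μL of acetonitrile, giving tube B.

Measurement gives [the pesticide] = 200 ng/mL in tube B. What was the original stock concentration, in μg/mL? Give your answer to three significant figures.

Step 1: 400 μL brought to 4000 μL → factor 4000/400 = 10
Step 2: 40 μL + 120 μL = 160 μL total → factor 160/40 = 4
Overall dilution factor = 10 × 4 = 40
Stock = 200 ng/mL × 40 = 8000 ng/mL = 8.00 μg/mL

8.00 μg/mL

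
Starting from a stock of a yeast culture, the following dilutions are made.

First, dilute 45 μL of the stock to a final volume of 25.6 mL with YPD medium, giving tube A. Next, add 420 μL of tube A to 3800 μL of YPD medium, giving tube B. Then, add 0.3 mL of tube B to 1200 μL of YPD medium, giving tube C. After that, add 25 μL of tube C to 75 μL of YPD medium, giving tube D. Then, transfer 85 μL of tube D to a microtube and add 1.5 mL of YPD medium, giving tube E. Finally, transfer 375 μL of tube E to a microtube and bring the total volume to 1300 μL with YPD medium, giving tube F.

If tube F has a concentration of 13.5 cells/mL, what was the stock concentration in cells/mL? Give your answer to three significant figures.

Step 1: 45 μL brought to 25.6 mL → factor 25600/45 = 568.89
Step 2: 420 μL + 3800 μL = 4220 μL total → factor 4220/420 = 10.048
Step 3: 0.3 mL + 1200 μL = 1.5 mL total → factor 1.5/0.3 = 5
Step 4: 25 μL + 75 μL = 100 μL total → factor 100/25 = 4
Step 5: 85 μL + 1.5 mL = 1585 μL total → factor 1585/85 = 18.647
Step 6: 375 μL brought to 1300 μL → factor 1300/375 = 3.4667
Overall dilution factor = 568.89 × 10.048 × 5 × 4 × 18.647 × 3.4667 = 7.39 × 10^6
Stock = 13.5 cells/mL × 7.39 × 10^6 = 9.98 × 10^7 cells/mL

9.98 × 10^7 cells/mL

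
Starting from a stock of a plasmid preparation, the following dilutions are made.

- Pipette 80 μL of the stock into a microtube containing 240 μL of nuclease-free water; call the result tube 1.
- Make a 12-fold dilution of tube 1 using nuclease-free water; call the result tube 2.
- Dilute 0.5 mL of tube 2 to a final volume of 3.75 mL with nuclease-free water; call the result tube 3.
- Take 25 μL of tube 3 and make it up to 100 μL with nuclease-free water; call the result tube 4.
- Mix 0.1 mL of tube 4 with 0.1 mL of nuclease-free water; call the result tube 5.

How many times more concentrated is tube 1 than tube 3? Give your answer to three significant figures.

Step 1: 80 μL + 240 μL = 320 μL total → factor 320/80 = 4
Step 2: 12-fold → factor 12
Step 3: 0.5 mL brought to 3.75 mL → factor 3.75/0.5 = 7.5
Dilution factor to tube 1 = 4; to tube 3 = 360
[tube 1]/[tube 3] = (factor to tube 3)/(factor to tube 1) = 360/4 = 90.0

90.0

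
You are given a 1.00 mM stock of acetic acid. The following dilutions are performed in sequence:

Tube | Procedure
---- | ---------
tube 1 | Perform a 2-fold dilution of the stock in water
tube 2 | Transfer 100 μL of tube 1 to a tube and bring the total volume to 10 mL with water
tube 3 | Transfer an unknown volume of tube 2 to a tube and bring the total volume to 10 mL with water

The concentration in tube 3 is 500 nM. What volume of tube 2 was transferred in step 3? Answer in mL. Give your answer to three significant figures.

Step 1: 2-fold → factor 2
Step 2: 100 μL brought to 10 mL → factor 10000/100 = 100
Step 3: v brought to 10 mL → factor = 10 mL/v
Product of known-step factors = 200
Overall factor = 1.00 mM / (500 nM) = 2000
Step-3 factor = 2000 / 200 = 10
v = 10 mL / 10 = 1.00 mL

1.00 mL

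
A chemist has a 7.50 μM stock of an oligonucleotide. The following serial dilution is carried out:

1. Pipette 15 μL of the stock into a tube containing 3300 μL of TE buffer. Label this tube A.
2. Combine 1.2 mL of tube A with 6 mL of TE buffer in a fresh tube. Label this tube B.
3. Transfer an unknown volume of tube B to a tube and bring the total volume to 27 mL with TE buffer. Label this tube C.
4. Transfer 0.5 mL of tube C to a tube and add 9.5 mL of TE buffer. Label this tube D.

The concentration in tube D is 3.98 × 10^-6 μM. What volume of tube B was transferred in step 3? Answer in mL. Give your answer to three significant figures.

0.380 mL

Step 1: 15 μL + 3300 μL = 3315 μL total → factor 3315/15 = 221
Step 2: 1.2 mL + 6 mL = 7.2 mL total → factor 7.2/1.2 = 6
Step 3: v brought to 27 mL → factor = 27 mL/v
Step 4: 0.5 mL + 9.5 mL = 10 mL total → factor 10/0.5 = 20
Product of known-step factors = 26520
Overall factor = 7.50 μM / (3.98 × 10^-6 μM) = 1.8844 × 10^6
Step-3 factor = 1.8844 × 10^6 / 26520 = 71.057
v = 27 mL / 71.057 = 0.380 mL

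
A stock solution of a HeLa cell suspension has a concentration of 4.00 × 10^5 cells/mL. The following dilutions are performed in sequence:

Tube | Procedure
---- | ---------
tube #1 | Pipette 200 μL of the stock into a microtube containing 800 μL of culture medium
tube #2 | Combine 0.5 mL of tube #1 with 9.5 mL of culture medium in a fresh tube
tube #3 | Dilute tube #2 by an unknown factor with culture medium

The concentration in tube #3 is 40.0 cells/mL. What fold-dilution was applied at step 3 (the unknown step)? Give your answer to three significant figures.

100-fold

Step 1: 200 μL + 800 μL = 1000 μL total → factor 1000/200 = 5
Step 2: 0.5 mL + 9.5 mL = 10 mL total → factor 10/0.5 = 20
Step 3: unknown factor x
Product of known-step factors = 100
Overall factor = 4.00 × 10^5 cells/mL / (40.0 cells/mL) = 10000
x = 10000 / 100 = 100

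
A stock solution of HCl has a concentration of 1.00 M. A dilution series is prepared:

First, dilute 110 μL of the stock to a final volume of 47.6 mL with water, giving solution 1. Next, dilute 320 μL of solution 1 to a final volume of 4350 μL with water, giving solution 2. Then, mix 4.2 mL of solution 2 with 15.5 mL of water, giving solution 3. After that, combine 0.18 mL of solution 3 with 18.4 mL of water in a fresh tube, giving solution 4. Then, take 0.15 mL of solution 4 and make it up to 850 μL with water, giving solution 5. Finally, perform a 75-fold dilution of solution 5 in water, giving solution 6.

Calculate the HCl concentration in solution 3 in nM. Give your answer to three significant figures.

Step 1: 110 μL brought to 47.6 mL → factor 47600/110 = 432.73
Step 2: 320 μL brought to 4350 μL → factor 4350/320 = 13.594
Step 3: 4.2 mL + 15.5 mL = 19.7 mL total → factor 19.7/4.2 = 4.6905
Dilution factor through solution 3 = 432.73 × 13.594 × 4.6905 = 27591
[solution 3] = 1.00 M / 27591 = 3.624 × 10^-5 M = 3.62 × 10^4 nM

3.62 × 10^4 nM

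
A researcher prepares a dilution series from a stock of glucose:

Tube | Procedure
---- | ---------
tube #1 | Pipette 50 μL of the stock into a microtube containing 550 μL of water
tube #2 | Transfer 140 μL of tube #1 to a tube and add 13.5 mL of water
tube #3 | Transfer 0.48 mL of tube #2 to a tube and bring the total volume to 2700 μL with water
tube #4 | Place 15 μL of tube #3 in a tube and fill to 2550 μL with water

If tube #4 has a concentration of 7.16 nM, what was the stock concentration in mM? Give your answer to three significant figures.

Step 1: 50 μL + 550 μL = 600 μL total → factor 600/50 = 12
Step 2: 140 μL + 13.5 mL = 13640 μL total → factor 13640/140 = 97.429
Step 3: 0.48 mL brought to 2700 μL → factor 2.7/0.48 = 5.625
Step 4: 15 μL brought to 2550 μL → factor 2550/15 = 170
Overall dilution factor = 12 × 97.429 × 5.625 × 170 = 1.118 × 10^6
Stock = 7.16 nM × 1.118 × 10^6 = 8.005 × 10^6 nM = 8.00 mM

8.00 mM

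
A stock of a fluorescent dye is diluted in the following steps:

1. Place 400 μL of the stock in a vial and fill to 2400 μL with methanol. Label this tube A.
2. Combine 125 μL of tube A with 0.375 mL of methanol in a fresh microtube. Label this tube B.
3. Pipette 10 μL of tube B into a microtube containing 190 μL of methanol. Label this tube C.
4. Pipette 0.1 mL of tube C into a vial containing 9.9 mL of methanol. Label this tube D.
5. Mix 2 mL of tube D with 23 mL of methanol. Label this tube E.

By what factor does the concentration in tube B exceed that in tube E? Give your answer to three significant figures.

2.50 × 10^4

Step 1: 400 μL brought to 2400 μL → factor 2400/400 = 6
Step 2: 125 μL + 0.375 mL = 500 μL total → factor 500/125 = 4
Step 3: 10 μL + 190 μL = 200 μL total → factor 200/10 = 20
Step 4: 0.1 mL + 9.9 mL = 10 mL total → factor 10/0.1 = 100
Step 5: 2 mL + 23 mL = 25 mL total → factor 25/2 = 12.5
Dilution factor to tube B = 24; to tube E = 6 × 10^5
[tube B]/[tube E] = (factor to tube E)/(factor to tube B) = 6 × 10^5/24 = 2.50 × 10^4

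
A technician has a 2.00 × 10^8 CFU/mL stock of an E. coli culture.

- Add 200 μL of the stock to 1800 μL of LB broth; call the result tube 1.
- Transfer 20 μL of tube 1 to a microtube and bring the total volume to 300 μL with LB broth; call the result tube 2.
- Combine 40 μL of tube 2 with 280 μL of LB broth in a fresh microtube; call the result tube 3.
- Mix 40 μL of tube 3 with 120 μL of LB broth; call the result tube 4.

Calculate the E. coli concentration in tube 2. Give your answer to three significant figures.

Step 1: 200 μL + 1800 μL = 2000 μL total → factor 2000/200 = 10
Step 2: 20 μL brought to 300 μL → factor 300/20 = 15
Dilution factor through tube 2 = 10 × 15 = 150
[tube 2] = 2.00 × 10^8 CFU/mL / 150 = 1.33 × 10^6 CFU/mL

1.33 × 10^6 CFU/mL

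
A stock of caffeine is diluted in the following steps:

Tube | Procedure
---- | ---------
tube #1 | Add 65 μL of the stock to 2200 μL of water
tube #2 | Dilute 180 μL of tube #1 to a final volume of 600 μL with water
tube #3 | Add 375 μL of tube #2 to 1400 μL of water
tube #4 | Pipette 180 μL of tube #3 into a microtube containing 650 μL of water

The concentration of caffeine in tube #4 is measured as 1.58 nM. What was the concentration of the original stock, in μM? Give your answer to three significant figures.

4.01 μM

Step 1: 65 μL + 2200 μL = 2265 μL total → factor 2265/65 = 34.846
Step 2: 180 μL brought to 600 μL → factor 600/180 = 3.3333
Step 3: 375 μL + 1400 μL = 1775 μL total → factor 1775/375 = 4.7333
Step 4: 180 μL + 650 μL = 830 μL total → factor 830/180 = 4.6111
Overall dilution factor = 34.846 × 3.3333 × 4.7333 × 4.6111 = 2535.2
Stock = 1.58 nM × 2535.2 = 4006 nM = 4.01 μM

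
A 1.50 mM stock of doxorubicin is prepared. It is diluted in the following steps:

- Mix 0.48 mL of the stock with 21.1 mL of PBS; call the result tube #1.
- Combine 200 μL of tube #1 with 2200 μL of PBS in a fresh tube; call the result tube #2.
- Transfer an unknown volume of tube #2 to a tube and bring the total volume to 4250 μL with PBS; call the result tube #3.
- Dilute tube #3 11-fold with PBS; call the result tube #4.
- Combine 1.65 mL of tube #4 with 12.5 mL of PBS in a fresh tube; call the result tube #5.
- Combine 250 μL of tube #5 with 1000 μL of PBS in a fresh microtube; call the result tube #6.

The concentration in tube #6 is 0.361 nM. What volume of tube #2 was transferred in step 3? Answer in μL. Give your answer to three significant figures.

260 μL

Step 1: 0.48 mL + 21.1 mL = 21.58 mL total → factor 21.58/0.48 = 44.958
Step 2: 200 μL + 2200 μL = 2400 μL total → factor 2400/200 = 12
Step 3: v brought to 4250 μL → factor = 4250 μL/v
Step 4: 11-fold → factor 11
Step 5: 1.65 mL + 12.5 mL = 14.15 mL total → factor 14.15/1.65 = 8.5758
Step 6: 250 μL + 1000 μL = 1250 μL total → factor 1250/250 = 5
Product of known-step factors = 2.5446 × 10^5
Overall factor = 1.50 mM / (0.361 nM) = 4.1551 × 10^6
Step-3 factor = 4.1551 × 10^6 / 2.5446 × 10^5 = 16.329
v = 4250 μL / 16.329 = 260 μL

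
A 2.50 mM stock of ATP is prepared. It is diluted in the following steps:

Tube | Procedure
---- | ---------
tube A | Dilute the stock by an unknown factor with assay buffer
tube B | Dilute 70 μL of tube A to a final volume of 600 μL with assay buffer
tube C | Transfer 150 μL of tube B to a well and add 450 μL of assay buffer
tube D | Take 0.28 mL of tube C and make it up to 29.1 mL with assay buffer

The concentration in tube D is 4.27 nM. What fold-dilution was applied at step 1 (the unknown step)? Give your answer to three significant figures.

164-fold

Step 1: unknown factor x
Step 2: 70 μL brought to 600 μL → factor 600/70 = 8.5714
Step 3: 150 μL + 450 μL = 600 μL total → factor 600/150 = 4
Step 4: 0.28 mL brought to 29.1 mL → factor 29.1/0.28 = 103.93
Product of known-step factors = 3563.3
Overall factor = 2.50 mM / (4.27 nM) = 5.8548 × 10^5
x = 5.8548 × 10^5 / 3563.3 = 164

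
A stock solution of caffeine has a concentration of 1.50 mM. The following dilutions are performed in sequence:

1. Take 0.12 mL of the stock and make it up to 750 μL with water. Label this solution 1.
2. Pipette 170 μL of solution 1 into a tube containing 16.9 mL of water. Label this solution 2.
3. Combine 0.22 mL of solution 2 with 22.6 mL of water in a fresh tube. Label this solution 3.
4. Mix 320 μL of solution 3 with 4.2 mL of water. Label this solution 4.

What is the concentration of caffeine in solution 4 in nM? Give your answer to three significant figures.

1.63 nM

Step 1: 0.12 mL brought to 750 μL → factor 0.75/0.12 = 6.25
Step 2: 170 μL + 16.9 mL = 17070 μL total → factor 17070/170 = 100.41
Step 3: 0.22 mL + 22.6 mL = 22.82 mL total → factor 22.82/0.22 = 103.73
Step 4: 320 μL + 4.2 mL = 4520 μL total → factor 4520/320 = 14.125
Overall dilution factor = 6.25 × 100.41 × 103.73 × 14.125 = 9.1949 × 10^5
Final = 1.50 mM / 9.1949 × 10^5 = 1.631 × 10^-6 mM = 1.63 nM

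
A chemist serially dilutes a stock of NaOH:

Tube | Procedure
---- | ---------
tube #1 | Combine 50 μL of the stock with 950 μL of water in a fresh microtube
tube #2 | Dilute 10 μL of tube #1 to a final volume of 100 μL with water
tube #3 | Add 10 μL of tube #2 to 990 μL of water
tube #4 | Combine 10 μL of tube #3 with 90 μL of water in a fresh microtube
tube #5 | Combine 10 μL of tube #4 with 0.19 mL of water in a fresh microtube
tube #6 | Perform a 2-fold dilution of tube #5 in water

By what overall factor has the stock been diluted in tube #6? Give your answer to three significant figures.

8.00 × 10^6

Step 1: 50 μL + 950 μL = 1000 μL total → factor 1000/50 = 20
Step 2: 10 μL brought to 100 μL → factor 100/10 = 10
Step 3: 10 μL + 990 μL = 1000 μL total → factor 1000/10 = 100
Step 4: 10 μL + 90 μL = 100 μL total → factor 100/10 = 10
Step 5: 10 μL + 0.19 mL = 200 μL total → factor 200/10 = 20
Step 6: 2-fold → factor 2
Overall dilution factor = 20 × 10 × 100 × 10 × 20 × 2 = 8 × 10^6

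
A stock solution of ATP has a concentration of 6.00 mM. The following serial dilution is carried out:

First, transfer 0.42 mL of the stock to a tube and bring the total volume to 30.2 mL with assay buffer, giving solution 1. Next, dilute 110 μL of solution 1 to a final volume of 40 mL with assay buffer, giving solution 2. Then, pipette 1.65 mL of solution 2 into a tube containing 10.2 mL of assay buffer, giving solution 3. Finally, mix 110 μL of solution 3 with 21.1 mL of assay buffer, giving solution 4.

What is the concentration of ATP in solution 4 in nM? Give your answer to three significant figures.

Step 1: 0.42 mL brought to 30.2 mL → factor 30.2/0.42 = 71.905
Step 2: 110 μL brought to 40 mL → factor 40000/110 = 363.64
Step 3: 1.65 mL + 10.2 mL = 11.85 mL total → factor 11.85/1.65 = 7.1818
Step 4: 110 μL + 21.1 mL = 21210 μL total → factor 21210/110 = 192.82
Overall dilution factor = 71.905 × 363.64 × 7.1818 × 192.82 = 3.6208 × 10^7
Final = 6.00 mM / 3.6208 × 10^7 = 1.657 × 10^-7 mM = 0.166 nM

0.166 nM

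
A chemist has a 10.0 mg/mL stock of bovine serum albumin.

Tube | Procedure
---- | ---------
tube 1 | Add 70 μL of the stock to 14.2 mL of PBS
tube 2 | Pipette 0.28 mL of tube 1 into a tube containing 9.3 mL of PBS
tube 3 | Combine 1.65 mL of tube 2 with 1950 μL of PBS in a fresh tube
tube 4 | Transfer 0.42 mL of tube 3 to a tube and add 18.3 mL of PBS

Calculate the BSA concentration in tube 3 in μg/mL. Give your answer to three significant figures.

Step 1: 70 μL + 14.2 mL = 14270 μL total → factor 14270/70 = 203.86
Step 2: 0.28 mL + 9.3 mL = 9.58 mL total → factor 9.58/0.28 = 34.214
Step 3: 1.65 mL + 1950 μL = 3.6 mL total → factor 3.6/1.65 = 2.1818
Dilution factor through tube 3 = 203.86 × 34.214 × 2.1818 = 15218
[tube 3] = 10.0 mg/mL / 15218 = 0.0006571 mg/mL = 0.657 μg/mL

0.657 μg/mL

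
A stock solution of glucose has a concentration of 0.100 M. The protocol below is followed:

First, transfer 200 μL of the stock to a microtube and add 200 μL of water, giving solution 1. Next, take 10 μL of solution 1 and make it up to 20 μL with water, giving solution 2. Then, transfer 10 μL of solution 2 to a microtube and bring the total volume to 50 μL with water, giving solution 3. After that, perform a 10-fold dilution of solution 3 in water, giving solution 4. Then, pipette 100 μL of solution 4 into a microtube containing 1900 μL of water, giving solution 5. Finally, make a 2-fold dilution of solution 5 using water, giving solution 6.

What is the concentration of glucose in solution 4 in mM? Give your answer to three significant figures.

0.500 mM

Step 1: 200 μL + 200 μL = 400 μL total → factor 400/200 = 2
Step 2: 10 μL brought to 20 μL → factor 20/10 = 2
Step 3: 10 μL brought to 50 μL → factor 50/10 = 5
Step 4: 10-fold → factor 10
Dilution factor through solution 4 = 2 × 2 × 5 × 10 = 200
[solution 4] = 0.100 M / 200 = 0.0005000 M = 0.500 mM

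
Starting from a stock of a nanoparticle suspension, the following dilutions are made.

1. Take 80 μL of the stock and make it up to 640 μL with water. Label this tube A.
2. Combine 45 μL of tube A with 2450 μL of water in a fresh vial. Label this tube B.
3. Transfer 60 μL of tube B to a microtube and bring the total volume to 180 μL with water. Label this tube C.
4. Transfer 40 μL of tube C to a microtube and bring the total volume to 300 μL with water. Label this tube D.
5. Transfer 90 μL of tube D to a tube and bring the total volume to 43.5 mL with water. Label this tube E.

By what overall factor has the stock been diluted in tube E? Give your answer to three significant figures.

4.82 × 10^6

Step 1: 80 μL brought to 640 μL → factor 640/80 = 8
Step 2: 45 μL + 2450 μL = 2495 μL total → factor 2495/45 = 55.444
Step 3: 60 μL brought to 180 μL → factor 180/60 = 3
Step 4: 40 μL brought to 300 μL → factor 300/40 = 7.5
Step 5: 90 μL brought to 43.5 mL → factor 43500/90 = 483.33
Overall dilution factor = 8 × 55.444 × 3 × 7.5 × 483.33 = 4.8237 × 10^6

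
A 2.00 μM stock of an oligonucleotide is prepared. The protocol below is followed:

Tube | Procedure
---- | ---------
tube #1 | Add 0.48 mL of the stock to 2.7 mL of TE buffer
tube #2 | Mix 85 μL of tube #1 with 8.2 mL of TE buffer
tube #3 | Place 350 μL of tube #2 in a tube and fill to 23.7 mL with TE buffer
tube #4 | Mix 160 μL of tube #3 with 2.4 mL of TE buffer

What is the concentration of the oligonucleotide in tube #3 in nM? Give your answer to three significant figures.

0.0457 nM

Step 1: 0.48 mL + 2.7 mL = 3.18 mL total → factor 3.18/0.48 = 6.625
Step 2: 85 μL + 8.2 mL = 8285 μL total → factor 8285/85 = 97.471
Step 3: 350 μL brought to 23.7 mL → factor 23700/350 = 67.714
Dilution factor through tube #3 = 6.625 × 97.471 × 67.714 = 43726
[tube #3] = 2.00 μM / 43726 = 4.574 × 10^-5 μM = 0.0457 nM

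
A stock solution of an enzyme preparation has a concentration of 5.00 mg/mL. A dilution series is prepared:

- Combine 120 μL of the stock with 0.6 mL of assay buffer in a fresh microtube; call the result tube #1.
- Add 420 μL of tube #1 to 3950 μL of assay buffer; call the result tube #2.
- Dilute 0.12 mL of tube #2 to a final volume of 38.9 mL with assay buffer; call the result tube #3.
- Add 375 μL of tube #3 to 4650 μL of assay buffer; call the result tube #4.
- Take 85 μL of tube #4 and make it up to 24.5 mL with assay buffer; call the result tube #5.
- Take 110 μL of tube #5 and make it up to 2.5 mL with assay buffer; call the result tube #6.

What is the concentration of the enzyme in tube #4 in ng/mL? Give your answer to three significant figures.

18.4 ng/mL

Step 1: 120 μL + 0.6 mL = 720 μL total → factor 720/120 = 6
Step 2: 420 μL + 3950 μL = 4370 μL total → factor 4370/420 = 10.405
Step 3: 0.12 mL brought to 38.9 mL → factor 38.9/0.12 = 324.17
Step 4: 375 μL + 4650 μL = 5025 μL total → factor 5025/375 = 13.4
Dilution factor through tube #4 = 6 × 10.405 × 324.17 × 13.4 = 2.7118 × 10^5
[tube #4] = 5.00 mg/mL / 2.7118 × 10^5 = 1.844 × 10^-5 mg/mL = 18.4 ng/mL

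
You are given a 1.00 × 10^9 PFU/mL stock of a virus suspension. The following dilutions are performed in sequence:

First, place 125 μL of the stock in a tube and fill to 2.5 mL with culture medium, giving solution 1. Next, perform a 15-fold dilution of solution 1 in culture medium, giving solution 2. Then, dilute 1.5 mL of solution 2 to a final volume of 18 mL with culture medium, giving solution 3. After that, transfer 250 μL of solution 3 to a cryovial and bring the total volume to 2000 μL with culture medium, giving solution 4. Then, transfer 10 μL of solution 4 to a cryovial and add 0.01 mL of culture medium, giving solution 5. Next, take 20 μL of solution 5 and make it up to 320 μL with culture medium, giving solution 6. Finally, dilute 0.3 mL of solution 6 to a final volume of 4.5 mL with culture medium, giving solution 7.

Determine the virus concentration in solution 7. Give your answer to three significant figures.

Step 1: 125 μL brought to 2.5 mL → factor 2500/125 = 20
Step 2: 15-fold → factor 15
Step 3: 1.5 mL brought to 18 mL → factor 18/1.5 = 12
Step 4: 250 μL brought to 2000 μL → factor 2000/250 = 8
Step 5: 10 μL + 0.01 mL = 20 μL total → factor 20/10 = 2
Step 6: 20 μL brought to 320 μL → factor 320/20 = 16
Step 7: 0.3 mL brought to 4.5 mL → factor 4.5/0.3 = 15
Overall dilution factor = 20 × 15 × 12 × 8 × 2 × 16 × 15 = 1.3824 × 10^7
Final = 1.00 × 10^9 PFU/mL / 1.3824 × 10^7 = 72.3 PFU/mL

72.3 PFU/mL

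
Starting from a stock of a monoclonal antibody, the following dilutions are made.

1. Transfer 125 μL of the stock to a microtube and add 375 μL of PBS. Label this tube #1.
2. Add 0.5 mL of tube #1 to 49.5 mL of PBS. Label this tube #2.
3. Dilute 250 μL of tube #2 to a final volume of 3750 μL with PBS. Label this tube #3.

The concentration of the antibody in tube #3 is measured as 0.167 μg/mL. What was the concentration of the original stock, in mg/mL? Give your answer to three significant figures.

1.00 mg/mL

Step 1: 125 μL + 375 μL = 500 μL total → factor 500/125 = 4
Step 2: 0.5 mL + 49.5 mL = 50 mL total → factor 50/0.5 = 100
Step 3: 250 μL brought to 3750 μL → factor 3750/250 = 15
Overall dilution factor = 4 × 100 × 15 = 6000
Stock = 0.167 μg/mL × 6000 = 1002 μg/mL = 1.00 mg/mL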